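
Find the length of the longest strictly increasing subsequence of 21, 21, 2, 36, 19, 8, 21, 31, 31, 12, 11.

4

Scanning left to right, the best length ending at each element is: 21→1, 21→1, 2→1, 36→2, 19→2, 8→2, 21→3, 31→4, 31→4, 12→3, 11→3.
So the longest increasing subsequence has length 4, e.g. 2, 19, 21, 31.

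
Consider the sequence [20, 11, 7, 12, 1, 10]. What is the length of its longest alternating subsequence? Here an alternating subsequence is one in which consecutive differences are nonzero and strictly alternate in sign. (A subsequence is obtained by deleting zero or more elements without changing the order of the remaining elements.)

Track the best alternating length ending on an up-step vs a down-step at each position: up/down = 1/1, 1/2, 1/2, 3/2, 1/4, 5/4.
The maximum over both is 5; one such subsequence is 20, 11, 12, 1, 10.

5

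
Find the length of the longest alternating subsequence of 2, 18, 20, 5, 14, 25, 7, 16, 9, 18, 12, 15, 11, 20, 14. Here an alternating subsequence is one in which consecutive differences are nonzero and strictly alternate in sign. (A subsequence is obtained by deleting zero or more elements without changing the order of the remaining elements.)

A longest alternating subsequence is 2, 18, 5, 14, 7, 16, 9, 18, 12, 15, 11, 20, 14 (positions 1,2,4,5,7,8,9,10,11,12,13,14,15); its 12 consecutive differences strictly alternate in sign, and length 13 is optimal.

13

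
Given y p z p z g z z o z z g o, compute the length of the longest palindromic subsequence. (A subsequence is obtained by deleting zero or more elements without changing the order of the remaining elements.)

Using dp[i][j] = 2 + dp[i+1][j−1] if the ends match, else max(dp[i+1][j], dp[i][j−1]):
dp[1][13] = 7. A witness is gzzozzg at positions 6,7,8,9,10,11,12.

7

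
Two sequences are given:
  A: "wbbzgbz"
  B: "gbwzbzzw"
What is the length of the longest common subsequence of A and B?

4

A longest common subsequence is wbzz (length 4); the LCS DP confirms no longer common subsequence exists.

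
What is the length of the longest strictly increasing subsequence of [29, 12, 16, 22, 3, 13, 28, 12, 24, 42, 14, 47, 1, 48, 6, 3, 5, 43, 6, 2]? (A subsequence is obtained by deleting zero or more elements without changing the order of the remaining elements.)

Scanning left to right, the best length ending at each element is: 29→1, 12→1, 16→2, 22→3, 3→1, 13→2, 28→4, 12→2, 24→4, 42→5, 14→3, 47→6, 1→1, 48→7, 6→2, 3→2, 5→3, 43→6, 6→4, 2→2.
So the longest increasing subsequence has length 7, e.g. 12, 16, 22, 28, 42, 47, 48.

7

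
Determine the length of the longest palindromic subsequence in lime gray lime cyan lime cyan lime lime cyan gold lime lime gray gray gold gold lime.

12

One longest palindromic subsequence is lime gray lime lime cyan lime lime cyan lime lime gray lime (positions 1,2,3,5,6,7,8,9,11,12,14,17); it reads the same forward and backward, and the interval DP gives dp[1][17] = 12.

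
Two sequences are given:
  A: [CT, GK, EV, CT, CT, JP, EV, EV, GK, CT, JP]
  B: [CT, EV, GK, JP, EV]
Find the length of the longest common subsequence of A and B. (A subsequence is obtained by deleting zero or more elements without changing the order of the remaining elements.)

4

A longest common subsequence is CT, GK, JP, EV (length 4); the LCS DP confirms no longer common subsequence exists.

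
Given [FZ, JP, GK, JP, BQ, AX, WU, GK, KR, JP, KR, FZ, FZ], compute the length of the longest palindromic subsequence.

One longest palindromic subsequence is FZ JP GK WU GK JP FZ (positions 1,2,3,7,8,10,13); it reads the same forward and backward, and the interval DP gives dp[1][13] = 7.

7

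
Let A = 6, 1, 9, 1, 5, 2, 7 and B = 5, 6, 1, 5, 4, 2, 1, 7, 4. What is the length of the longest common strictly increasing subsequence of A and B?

A longest common strictly increasing subsequence is 1, 5, 7 (length 3); it appears in order in both A and B, and no longer such subsequence exists.

3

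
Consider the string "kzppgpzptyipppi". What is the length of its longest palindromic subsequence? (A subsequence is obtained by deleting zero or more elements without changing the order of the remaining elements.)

7

One longest palindromic subsequence is pppippp (positions 4,6,8,11,12,13,14); it reads the same forward and backward, and the interval DP gives dp[1][15] = 7.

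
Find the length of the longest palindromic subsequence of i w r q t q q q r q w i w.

One longest palindromic subsequence is iwrqqqqrwi (positions 1,2,3,4,6,7,8,9,11,12); it reads the same forward and backward, and the interval DP gives dp[1][13] = 10.

10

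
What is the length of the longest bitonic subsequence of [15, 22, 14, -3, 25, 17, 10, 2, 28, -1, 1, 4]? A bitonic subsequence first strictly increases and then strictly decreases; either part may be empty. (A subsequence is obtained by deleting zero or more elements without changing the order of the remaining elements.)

7

One longest bitonic subsequence is 15, 22, 25, 17, 10, 2, 1 (positions 1,2,5,6,7,8,11): it rises to 25 then falls. Length 7 is optimal.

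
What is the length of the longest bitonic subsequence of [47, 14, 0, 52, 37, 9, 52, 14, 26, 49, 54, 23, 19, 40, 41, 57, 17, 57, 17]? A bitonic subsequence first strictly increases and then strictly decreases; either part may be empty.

9

One longest bitonic subsequence is 0, 9, 14, 26, 49, 54, 23, 19, 17 (positions 3,6,8,9,10,11,12,13,19): it rises to 54 then falls. Length 9 is optimal.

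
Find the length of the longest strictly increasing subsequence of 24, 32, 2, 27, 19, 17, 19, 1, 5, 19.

Let dp[i] be the longest increasing subsequence ending at position i. Then dp = [1, 2, 1, 2, 2, 2, 3, 1, 2, 3].
The maximum is 3; one witness is 2, 17, 19 at positions 3,6,7.

3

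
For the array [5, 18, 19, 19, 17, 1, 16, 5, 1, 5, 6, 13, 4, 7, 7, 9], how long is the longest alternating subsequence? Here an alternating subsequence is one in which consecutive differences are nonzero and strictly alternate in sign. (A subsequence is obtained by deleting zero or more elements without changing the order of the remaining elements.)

8

A longest alternating subsequence is 5, 18, 1, 16, 1, 5, 4, 7 (positions 1,2,6,7,9,10,13,14); its 7 consecutive differences strictly alternate in sign, and length 8 is optimal.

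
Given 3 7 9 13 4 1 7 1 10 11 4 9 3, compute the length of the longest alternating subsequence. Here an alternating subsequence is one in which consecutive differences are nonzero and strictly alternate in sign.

Track the best alternating length ending on an up-step vs a down-step at each position: up/down = 1/1, 2/1, 2/1, 2/1, 2/3, 1/3, 4/3, 1/5, 6/3, 6/3, 6/7, 8/7, 6/9.
The maximum over both is 9; one such subsequence is 3, 7, 4, 7, 1, 10, 4, 9, 3.

9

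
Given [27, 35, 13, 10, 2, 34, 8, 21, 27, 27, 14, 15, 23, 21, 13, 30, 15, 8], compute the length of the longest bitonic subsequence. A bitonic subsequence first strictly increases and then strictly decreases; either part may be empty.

One longest bitonic subsequence is 27, 35, 34, 27, 23, 21, 15, 8 (positions 1,2,6,10,13,14,17,18): it rises to 35 then falls. Length 8 is optimal.

8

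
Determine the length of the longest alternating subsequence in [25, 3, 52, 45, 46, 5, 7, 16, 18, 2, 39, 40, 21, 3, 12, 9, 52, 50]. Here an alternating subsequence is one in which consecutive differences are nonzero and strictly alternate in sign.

Track the best alternating length ending on an up-step vs a down-step at each position: up/down = 1/1, 1/2, 3/1, 3/4, 5/4, 3/6, 7/6, 7/6, 7/6, 1/8, 9/6, 9/6, 9/10, 9/10, 11/10, 11/12, 13/1, 13/14.
The maximum over both is 14; one such subsequence is 25, 3, 52, 45, 46, 5, 7, 2, 39, 3, 12, 9, 52, 50.

14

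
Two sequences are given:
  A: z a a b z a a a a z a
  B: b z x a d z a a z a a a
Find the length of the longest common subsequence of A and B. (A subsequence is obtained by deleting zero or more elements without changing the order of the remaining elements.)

Backtracking the LCS table gives one alignment: z (A1,B2) → a (A2,B4) → z (A5,B6) → a (A6,B7) → a (A7,B8) → a (A8,B10) → a (A9,B11) → a (A11,B12).
So the longest common subsequence has length 8.

8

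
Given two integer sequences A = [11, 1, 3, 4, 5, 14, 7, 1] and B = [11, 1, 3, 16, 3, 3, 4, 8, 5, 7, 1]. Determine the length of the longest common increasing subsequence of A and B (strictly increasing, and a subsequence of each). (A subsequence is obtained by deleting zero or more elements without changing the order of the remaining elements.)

A longest common strictly increasing subsequence is 1, 3, 4, 5, 7 (length 5); it appears in order in both A and B, and no longer such subsequence exists.

5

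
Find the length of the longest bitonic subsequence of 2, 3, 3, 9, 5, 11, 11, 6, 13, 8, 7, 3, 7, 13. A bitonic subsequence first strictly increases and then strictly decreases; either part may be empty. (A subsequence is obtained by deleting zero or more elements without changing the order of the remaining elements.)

8

One longest bitonic subsequence is 2, 3, 9, 11, 13, 8, 7, 3 (positions 1,2,4,6,9,10,11,12): it rises to 13 then falls. Length 8 is optimal.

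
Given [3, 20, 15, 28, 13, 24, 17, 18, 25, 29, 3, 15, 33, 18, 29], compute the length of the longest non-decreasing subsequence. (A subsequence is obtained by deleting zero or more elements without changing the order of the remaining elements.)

7

Scanning left to right, the best length ending at each element is: 3→1, 20→2, 15→2, 28→3, 13→2, 24→3, 17→3, 18→4, 25→5, 29→6, 3→2, 15→3, 33→7, 18→5, 29→7.
So the longest non-decreasing subsequence has length 7, e.g. 3, 15, 17, 18, 25, 29, 33.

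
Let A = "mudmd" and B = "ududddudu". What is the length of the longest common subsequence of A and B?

A longest common subsequence is udd (length 3); the LCS DP confirms no longer common subsequence exists.

3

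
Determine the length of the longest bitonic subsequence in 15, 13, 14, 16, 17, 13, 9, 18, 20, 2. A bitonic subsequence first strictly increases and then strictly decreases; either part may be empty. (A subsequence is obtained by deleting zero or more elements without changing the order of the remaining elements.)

One longest bitonic subsequence is 13, 14, 16, 17, 13, 9, 2 (positions 2,3,4,5,6,7,10): it rises to 17 then falls. Length 7 is optimal.

7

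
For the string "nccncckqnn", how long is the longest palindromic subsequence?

One longest palindromic subsequence is nccnccn (positions 1,2,3,4,5,6,10); it reads the same forward and backward, and the interval DP gives dp[1][10] = 7.

7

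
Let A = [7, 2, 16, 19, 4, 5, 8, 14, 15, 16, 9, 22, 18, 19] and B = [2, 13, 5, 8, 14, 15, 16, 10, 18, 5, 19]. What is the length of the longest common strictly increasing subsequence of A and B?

For each value that appears in both, track the longest common increasing run ending there.
The best achievable length is 8; one witness is 2, 5, 8, 14, 15, 16, 18, 19 (A-positions 2,6,7,8,9,10,13,14, B-positions 1,3,4,5,6,7,9,11).

8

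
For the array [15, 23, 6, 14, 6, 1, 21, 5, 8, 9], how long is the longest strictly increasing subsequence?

Let dp[i] be the longest increasing subsequence ending at position i. Then dp = [1, 2, 1, 2, 1, 1, 3, 2, 3, 4].
The maximum is 4; one witness is 1, 5, 8, 9 at positions 6,8,9,10.

4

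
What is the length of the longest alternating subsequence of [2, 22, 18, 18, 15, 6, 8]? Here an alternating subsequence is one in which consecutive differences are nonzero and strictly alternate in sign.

Track the best alternating length ending on an up-step vs a down-step at each position: up/down = 1/1, 2/1, 2/3, 2/3, 2/3, 2/3, 4/3.
The maximum over both is 4; one such subsequence is 2, 22, 6, 8.

4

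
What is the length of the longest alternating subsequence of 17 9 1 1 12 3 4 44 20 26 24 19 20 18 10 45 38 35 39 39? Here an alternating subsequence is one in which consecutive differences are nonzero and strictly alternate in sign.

Track the best alternating length ending on an up-step vs a down-step at each position: up/down = 1/1, 1/2, 1/2, 1/2, 3/2, 3/4, 5/4, 5/1, 5/6, 7/6, 7/8, 5/8, 9/8, 5/10, 5/10, 11/1, 11/12, 11/12, 13/12, 13/12.
The maximum over both is 13; one such subsequence is 17, 9, 12, 3, 44, 20, 26, 19, 20, 18, 45, 38, 39.

13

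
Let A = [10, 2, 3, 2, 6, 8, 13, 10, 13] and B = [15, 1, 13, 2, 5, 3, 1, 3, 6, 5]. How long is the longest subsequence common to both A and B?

A longest common subsequence is 2, 3, 6 (length 3); the LCS DP confirms no longer common subsequence exists.

3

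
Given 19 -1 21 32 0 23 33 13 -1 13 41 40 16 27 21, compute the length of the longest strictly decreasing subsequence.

4

Scanning left to right, the best length ending at each element is: 19→1, -1→2, 21→1, 32→1, 0→2, 23→2, 33→1, 13→3, -1→4, 13→3, 41→1, 40→2, 16→3, 27→3, 21→4.
So the longest decreasing subsequence has length 4, e.g. 32, 23, 13, -1.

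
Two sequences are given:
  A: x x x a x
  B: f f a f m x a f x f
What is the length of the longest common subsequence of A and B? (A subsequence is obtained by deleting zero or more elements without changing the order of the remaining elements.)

3

Backtracking the LCS table gives one alignment: x (A3,B6) → a (A4,B7) → x (A5,B9).
So the longest common subsequence has length 3.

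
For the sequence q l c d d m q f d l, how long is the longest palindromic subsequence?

5

One longest palindromic subsequence is ldfdl (positions 2,4,8,9,10); it reads the same forward and backward, and the interval DP gives dp[1][10] = 5.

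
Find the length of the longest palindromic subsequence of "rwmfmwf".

Using dp[i][j] = 2 + dp[i+1][j−1] if the ends match, else max(dp[i+1][j], dp[i][j−1]):
dp[1][7] = 5. A witness is wmfmw at positions 2,3,4,5,6.

5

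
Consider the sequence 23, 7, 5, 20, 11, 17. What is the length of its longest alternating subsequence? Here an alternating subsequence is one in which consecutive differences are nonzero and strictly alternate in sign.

A longest alternating subsequence is 23, 7, 20, 11, 17 (positions 1,2,4,5,6); its 4 consecutive differences strictly alternate in sign, and length 5 is optimal.

5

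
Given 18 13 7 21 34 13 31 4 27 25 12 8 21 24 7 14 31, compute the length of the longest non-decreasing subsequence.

5

Let dp[i] be the longest non-decreasing subsequence ending at position i. Then dp = [1, 1, 1, 2, 3, 2, 3, 1, 3, 3, 2, 2, 3, 4, 2, 3, 5].
The maximum is 5; one witness is 18, 21, 21, 24, 31 at positions 1,4,13,14,17.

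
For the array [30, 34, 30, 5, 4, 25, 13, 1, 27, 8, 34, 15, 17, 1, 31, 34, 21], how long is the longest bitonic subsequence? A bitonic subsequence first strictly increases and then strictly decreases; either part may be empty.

7

One longest bitonic subsequence is 30, 34, 30, 25, 13, 8, 1 (positions 1,2,3,6,7,10,14): it rises to 34 then falls. Length 7 is optimal.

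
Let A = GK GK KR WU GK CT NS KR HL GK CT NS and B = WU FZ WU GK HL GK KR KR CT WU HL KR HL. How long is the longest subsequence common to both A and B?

A longest common subsequence is GK, GK, KR, WU, KR, HL (length 6); the LCS DP confirms no longer common subsequence exists.

6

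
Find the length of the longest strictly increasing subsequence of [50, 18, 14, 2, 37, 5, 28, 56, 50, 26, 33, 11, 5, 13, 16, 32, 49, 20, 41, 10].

Scanning left to right, the best length ending at each element is: 50→1, 18→1, 14→1, 2→1, 37→2, 5→2, 28→3, 56→4, 50→4, 26→3, 33→4, 11→3, 5→2, 13→4, 16→5, 32→6, 49→7, 20→6, 41→7, 10→3.
So the longest increasing subsequence has length 7, e.g. 2, 5, 11, 13, 16, 32, 49.

7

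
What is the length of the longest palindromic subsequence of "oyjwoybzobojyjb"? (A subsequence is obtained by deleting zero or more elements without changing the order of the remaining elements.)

9

Using dp[i][j] = 2 + dp[i+1][j−1] if the ends match, else max(dp[i+1][j], dp[i][j−1]):
dp[1][15] = 9. A witness is yjobobojy at positions 2,3,5,7,9,10,11,12,13.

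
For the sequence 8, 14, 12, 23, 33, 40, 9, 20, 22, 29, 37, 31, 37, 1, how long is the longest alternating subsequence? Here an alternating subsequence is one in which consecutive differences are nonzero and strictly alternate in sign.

Track the best alternating length ending on an up-step vs a down-step at each position: up/down = 1/1, 2/1, 2/3, 4/1, 4/1, 4/1, 2/5, 6/5, 6/5, 6/5, 6/5, 6/7, 8/5, 1/9.
The maximum over both is 9; one such subsequence is 8, 14, 12, 23, 9, 37, 31, 37, 1.

9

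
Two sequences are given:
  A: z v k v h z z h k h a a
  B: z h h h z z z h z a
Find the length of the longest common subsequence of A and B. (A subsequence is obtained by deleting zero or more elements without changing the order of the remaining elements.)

Backtracking the LCS table gives one alignment: z (A1,B1) → h (A5,B4) → z (A6,B6) → z (A7,B7) → h (A8,B8) → a (A12,B10).
So the longest common subsequence has length 6.

6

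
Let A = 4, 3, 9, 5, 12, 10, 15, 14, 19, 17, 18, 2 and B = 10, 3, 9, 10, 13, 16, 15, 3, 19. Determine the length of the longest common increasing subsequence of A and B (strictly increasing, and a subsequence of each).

A longest common strictly increasing subsequence is 3, 9, 10, 15, 19 (length 5); it appears in order in both A and B, and no longer such subsequence exists.

5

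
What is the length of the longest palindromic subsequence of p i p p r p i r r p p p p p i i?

Using dp[i][j] = 2 + dp[i+1][j−1] if the ends match, else max(dp[i+1][j], dp[i][j−1]):
dp[1][16] = 10. A witness is ippppppppi at positions 2,3,4,6,10,11,12,13,14,16.

10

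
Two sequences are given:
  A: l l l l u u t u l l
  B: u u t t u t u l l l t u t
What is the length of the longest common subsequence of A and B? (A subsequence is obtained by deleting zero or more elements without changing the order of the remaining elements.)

Backtracking the LCS table gives one alignment: u (A5,B2) → u (A6,B5) → t (A7,B6) → u (A8,B7) → l (A9,B9) → l (A10,B10).
So the longest common subsequence has length 6.

6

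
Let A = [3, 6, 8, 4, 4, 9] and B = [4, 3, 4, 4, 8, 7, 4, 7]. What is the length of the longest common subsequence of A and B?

A longest common subsequence is 3, 8, 4 (length 3); the LCS DP confirms no longer common subsequence exists.

3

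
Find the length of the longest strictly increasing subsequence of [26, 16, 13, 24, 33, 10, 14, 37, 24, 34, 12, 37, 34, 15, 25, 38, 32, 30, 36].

6

Scanning left to right, the best length ending at each element is: 26→1, 16→1, 13→1, 24→2, 33→3, 10→1, 14→2, 37→4, 24→3, 34→4, 12→2, 37→5, 34→4, 15→3, 25→4, 38→6, 32→5, 30→5, 36→6.
So the longest increasing subsequence has length 6, e.g. 16, 24, 33, 34, 37, 38.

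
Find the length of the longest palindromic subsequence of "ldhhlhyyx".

4

One longest palindromic subsequence is lhhl (positions 1,3,4,5); it reads the same forward and backward, and the interval DP gives dp[1][9] = 4.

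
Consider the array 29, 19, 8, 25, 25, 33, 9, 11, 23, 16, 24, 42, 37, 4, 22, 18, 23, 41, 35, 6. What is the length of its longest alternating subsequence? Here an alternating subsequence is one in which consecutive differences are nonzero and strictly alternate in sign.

12

Track the best alternating length ending on an up-step vs a down-step at each position: up/down = 1/1, 1/2, 1/2, 3/2, 3/2, 3/1, 3/4, 5/4, 5/4, 5/6, 7/4, 7/1, 7/8, 1/8, 9/8, 9/10, 11/8, 11/8, 11/12, 9/12.
The maximum over both is 12; one such subsequence is 29, 19, 25, 9, 23, 16, 24, 4, 22, 18, 41, 35.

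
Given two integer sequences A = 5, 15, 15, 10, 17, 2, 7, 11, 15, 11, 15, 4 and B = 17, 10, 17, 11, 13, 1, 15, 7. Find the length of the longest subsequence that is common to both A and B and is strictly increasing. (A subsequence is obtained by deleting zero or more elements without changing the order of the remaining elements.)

3

A longest common strictly increasing subsequence is 10, 11, 15 (length 3); it appears in order in both A and B, and no longer such subsequence exists.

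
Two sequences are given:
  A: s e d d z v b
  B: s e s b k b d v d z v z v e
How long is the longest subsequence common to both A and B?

Backtracking the LCS table gives one alignment: s (A1,B1) → e (A2,B2) → d (A3,B7) → d (A4,B9) → z (A5,B12) → v (A6,B13).
So the longest common subsequence has length 6.

6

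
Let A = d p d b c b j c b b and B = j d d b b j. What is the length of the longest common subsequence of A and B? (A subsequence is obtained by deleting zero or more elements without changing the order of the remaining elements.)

5

A longest common subsequence is ddbbj (length 5); the LCS DP confirms no longer common subsequence exists.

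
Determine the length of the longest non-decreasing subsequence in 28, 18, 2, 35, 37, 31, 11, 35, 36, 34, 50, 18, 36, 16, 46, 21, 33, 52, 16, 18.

7

Let dp[i] be the longest non-decreasing subsequence ending at position i. Then dp = [1, 1, 1, 2, 3, 2, 2, 3, 4, 3, 5, 3, 5, 3, 6, 4, 5, 7, 4, 5].
The maximum is 7; one witness is 28, 35, 35, 36, 36, 46, 52 at positions 1,4,8,9,13,15,18.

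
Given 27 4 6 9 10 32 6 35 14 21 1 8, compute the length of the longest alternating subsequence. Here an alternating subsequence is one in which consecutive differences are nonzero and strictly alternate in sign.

9

Track the best alternating length ending on an up-step vs a down-step at each position: up/down = 1/1, 1/2, 3/2, 3/2, 3/2, 3/1, 3/4, 5/1, 5/6, 7/6, 1/8, 9/8.
The maximum over both is 9; one such subsequence is 27, 4, 9, 6, 35, 14, 21, 1, 8.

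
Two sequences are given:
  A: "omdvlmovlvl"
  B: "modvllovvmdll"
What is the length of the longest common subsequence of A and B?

8

Backtracking the LCS table gives one alignment: o (A1,B2) → d (A3,B3) → v (A4,B4) → l (A5,B6) → o (A7,B7) → v (A8,B9) → l (A9,B12) → l (A11,B13).
So the longest common subsequence has length 8.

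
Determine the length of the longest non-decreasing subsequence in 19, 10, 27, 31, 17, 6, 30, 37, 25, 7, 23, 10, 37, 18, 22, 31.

6

Let dp[i] be the longest non-decreasing subsequence ending at position i. Then dp = [1, 1, 2, 3, 2, 1, 3, 4, 3, 2, 3, 3, 5, 4, 5, 6].
The maximum is 6; one witness is 6, 7, 10, 18, 22, 31 at positions 6,10,12,14,15,16.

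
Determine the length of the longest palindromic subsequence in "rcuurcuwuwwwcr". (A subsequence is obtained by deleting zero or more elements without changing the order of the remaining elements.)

9

Using dp[i][j] = 2 + dp[i+1][j−1] if the ends match, else max(dp[i+1][j], dp[i][j−1]):
dp[1][14] = 9. A witness is rcuucuucr at positions 1,2,3,4,6,7,9,13,14.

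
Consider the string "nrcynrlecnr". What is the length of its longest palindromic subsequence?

5

One longest palindromic subsequence is rncnr (positions 2,5,9,10,11); it reads the same forward and backward, and the interval DP gives dp[1][11] = 5.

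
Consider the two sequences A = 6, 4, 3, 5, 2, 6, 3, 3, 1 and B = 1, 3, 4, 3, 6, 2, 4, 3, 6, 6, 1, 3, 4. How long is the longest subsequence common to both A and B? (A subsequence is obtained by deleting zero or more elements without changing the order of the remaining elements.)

5

Backtracking the LCS table gives one alignment: 6 (A1,B5) → 4 (A2,B7) → 3 (A3,B8) → 6 (A6,B10) → 3 (A7,B12).
So the longest common subsequence has length 5.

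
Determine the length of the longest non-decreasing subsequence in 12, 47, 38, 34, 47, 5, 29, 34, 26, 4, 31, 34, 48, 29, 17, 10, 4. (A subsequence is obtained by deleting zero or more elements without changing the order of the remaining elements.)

Let dp[i] be the longest non-decreasing subsequence ending at position i. Then dp = [1, 2, 2, 2, 3, 1, 2, 3, 2, 1, 3, 4, 5, 3, 2, 2, 2].
The maximum is 5; one witness is 12, 34, 34, 34, 48 at positions 1,4,8,12,13.

5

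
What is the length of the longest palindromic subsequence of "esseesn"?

4

Using dp[i][j] = 2 + dp[i+1][j−1] if the ends match, else max(dp[i+1][j], dp[i][j−1]):
dp[1][7] = 4. A witness is sees at positions 3,4,5,6.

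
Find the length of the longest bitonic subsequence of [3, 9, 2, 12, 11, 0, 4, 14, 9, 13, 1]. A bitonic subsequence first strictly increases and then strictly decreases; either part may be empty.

One longest bitonic subsequence is 3, 9, 12, 11, 9, 1 (positions 1,2,4,5,9,11): it rises to 12 then falls. Length 6 is optimal.

6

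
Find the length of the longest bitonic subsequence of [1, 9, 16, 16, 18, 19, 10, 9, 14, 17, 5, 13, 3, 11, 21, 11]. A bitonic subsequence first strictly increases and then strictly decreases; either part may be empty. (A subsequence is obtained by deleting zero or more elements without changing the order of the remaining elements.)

Let inc[i] be the LIS ending at i and dec[i] the longest strictly decreasing subsequence starting at i. inc = [1, 2, 3, 3, 4, 5, 3, 2, 4, 5, 2, 4, 2, 4, 6, 4], dec = [1, 3, 5, 5, 5, 5, 4, 3, 3, 3, 2, 2, 1, 1, 2, 1].
max_i inc[i]+dec[i]−1 = 9, with one witness 1, 9, 16, 18, 19, 10, 9, 5, 3.

9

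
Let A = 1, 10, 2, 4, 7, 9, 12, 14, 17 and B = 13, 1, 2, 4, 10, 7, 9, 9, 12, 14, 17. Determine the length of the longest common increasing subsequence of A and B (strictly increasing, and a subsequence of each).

A longest common strictly increasing subsequence is 1, 2, 4, 7, 9, 12, 14, 17 (length 8); it appears in order in both A and B, and no longer such subsequence exists.

8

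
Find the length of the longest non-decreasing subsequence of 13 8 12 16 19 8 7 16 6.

One longest non-decreasing subsequence is 8, 12, 16, 19 (positions 2,3,4,5), of length 4; no longer one exists.

4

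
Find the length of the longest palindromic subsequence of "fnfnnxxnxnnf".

10

One longest palindromic subsequence is fnnnxxnnnf (positions 1,2,4,5,6,7,8,10,11,12); it reads the same forward and backward, and the interval DP gives dp[1][12] = 10.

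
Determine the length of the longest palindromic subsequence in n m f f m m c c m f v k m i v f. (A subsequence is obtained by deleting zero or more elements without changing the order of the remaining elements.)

8

Using dp[i][j] = 2 + dp[i+1][j−1] if the ends match, else max(dp[i+1][j], dp[i][j−1]):
dp[1][16] = 8. A witness is fmmccmmf at positions 3,5,6,7,8,9,13,16.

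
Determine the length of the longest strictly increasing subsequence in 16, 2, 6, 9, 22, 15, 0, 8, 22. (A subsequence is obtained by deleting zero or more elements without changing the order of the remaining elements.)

Let dp[i] be the longest increasing subsequence ending at position i. Then dp = [1, 1, 2, 3, 4, 4, 1, 3, 5].
The maximum is 5; one witness is 2, 6, 9, 15, 22 at positions 2,3,4,6,9.

5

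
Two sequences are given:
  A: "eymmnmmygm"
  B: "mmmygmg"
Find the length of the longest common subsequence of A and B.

A longest common subsequence is mmmygm (length 6); the LCS DP confirms no longer common subsequence exists.

6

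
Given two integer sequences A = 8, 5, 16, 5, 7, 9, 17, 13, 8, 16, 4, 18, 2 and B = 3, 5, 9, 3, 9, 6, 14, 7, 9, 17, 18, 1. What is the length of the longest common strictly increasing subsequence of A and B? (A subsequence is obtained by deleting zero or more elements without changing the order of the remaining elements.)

For each value that appears in both, track the longest common increasing run ending there.
The best achievable length is 5; one witness is 5, 7, 9, 17, 18 (A-positions 2,5,6,7,12, B-positions 2,8,9,10,11).

5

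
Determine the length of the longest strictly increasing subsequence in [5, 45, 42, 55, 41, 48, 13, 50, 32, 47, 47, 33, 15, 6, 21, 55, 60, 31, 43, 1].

6

One longest increasing subsequence is 5, 45, 48, 50, 55, 60 (positions 1,2,6,8,16,17), of length 6; no longer one exists.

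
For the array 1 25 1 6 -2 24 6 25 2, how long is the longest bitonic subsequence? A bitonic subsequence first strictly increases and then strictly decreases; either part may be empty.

5

Let inc[i] be the LIS ending at i and dec[i] the longest strictly decreasing subsequence starting at i. inc = [1, 2, 1, 2, 1, 3, 2, 4, 2], dec = [2, 4, 2, 2, 1, 3, 2, 2, 1].
max_i inc[i]+dec[i]−1 = 5, with one witness 1, 25, 24, 6, 2.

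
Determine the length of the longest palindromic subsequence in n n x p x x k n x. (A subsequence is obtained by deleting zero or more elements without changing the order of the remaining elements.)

One longest palindromic subsequence is nxxxn (positions 2,3,5,6,8); it reads the same forward and backward, and the interval DP gives dp[1][9] = 5.

5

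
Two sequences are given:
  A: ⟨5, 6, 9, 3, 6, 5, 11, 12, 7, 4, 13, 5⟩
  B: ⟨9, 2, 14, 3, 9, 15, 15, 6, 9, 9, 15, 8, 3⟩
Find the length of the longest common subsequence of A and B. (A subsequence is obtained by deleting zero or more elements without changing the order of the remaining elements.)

A longest common subsequence is 6, 9, 3 (length 3); the LCS DP confirms no longer common subsequence exists.

3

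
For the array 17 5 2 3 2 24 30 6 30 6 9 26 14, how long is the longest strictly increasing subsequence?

5

Scanning left to right, the best length ending at each element is: 17→1, 5→1, 2→1, 3→2, 2→1, 24→3, 30→4, 6→3, 30→4, 6→3, 9→4, 26→5, 14→5.
So the longest increasing subsequence has length 5, e.g. 2, 3, 6, 9, 26.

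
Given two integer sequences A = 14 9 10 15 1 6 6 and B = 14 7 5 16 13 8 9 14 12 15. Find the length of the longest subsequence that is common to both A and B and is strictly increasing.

For each value that appears in both, track the longest common increasing run ending there.
The best achievable length is 2; one witness is 14, 15 (A-positions 1,4, B-positions 1,10).

2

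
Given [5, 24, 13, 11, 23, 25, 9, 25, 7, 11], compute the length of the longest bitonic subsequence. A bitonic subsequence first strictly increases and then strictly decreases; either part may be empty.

Let inc[i] be the LIS ending at i and dec[i] the longest strictly decreasing subsequence starting at i. inc = [1, 2, 2, 2, 3, 4, 2, 4, 2, 3], dec = [1, 5, 4, 3, 3, 3, 2, 2, 1, 1].
max_i inc[i]+dec[i]−1 = 6, with one witness 5, 24, 13, 11, 9, 7.

6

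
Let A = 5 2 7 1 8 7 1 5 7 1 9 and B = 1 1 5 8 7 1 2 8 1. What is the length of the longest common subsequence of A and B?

5

Backtracking the LCS table gives one alignment: 5 (A1,B3) → 7 (A3,B5) → 1 (A4,B6) → 8 (A5,B8) → 1 (A10,B9).
So the longest common subsequence has length 5.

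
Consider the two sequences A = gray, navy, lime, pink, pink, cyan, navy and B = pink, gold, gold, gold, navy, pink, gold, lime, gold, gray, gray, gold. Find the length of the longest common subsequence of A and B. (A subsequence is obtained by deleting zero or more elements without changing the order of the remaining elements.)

2

Backtracking the LCS table gives one alignment: navy (A2,B5) → lime (A3,B8).
So the longest common subsequence has length 2.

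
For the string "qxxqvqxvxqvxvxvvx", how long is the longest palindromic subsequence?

One longest palindromic subsequence is xvvxvxvxvvx (positions 2,5,8,9,11,12,13,14,15,16,17); it reads the same forward and backward, and the interval DP gives dp[1][17] = 11.

11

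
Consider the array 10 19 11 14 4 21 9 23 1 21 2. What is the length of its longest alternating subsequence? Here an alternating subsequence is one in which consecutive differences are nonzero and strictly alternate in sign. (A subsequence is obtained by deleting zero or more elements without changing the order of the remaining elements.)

11

A longest alternating subsequence is 10, 19, 11, 14, 4, 21, 9, 23, 1, 21, 2 (positions 1,2,3,4,5,6,7,8,9,10,11); its 10 consecutive differences strictly alternate in sign, and length 11 is optimal.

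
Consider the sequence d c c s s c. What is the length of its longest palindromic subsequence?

One longest palindromic subsequence is cssc (positions 2,4,5,6); it reads the same forward and backward, and the interval DP gives dp[1][6] = 4.

4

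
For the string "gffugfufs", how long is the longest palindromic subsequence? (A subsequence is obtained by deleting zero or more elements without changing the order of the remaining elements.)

One longest palindromic subsequence is fufuf (positions 3,4,6,7,8); it reads the same forward and backward, and the interval DP gives dp[1][9] = 5.

5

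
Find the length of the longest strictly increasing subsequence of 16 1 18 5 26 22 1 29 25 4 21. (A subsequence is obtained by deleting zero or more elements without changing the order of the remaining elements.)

4

One longest increasing subsequence is 16, 18, 26, 29 (positions 1,3,5,8), of length 4; no longer one exists.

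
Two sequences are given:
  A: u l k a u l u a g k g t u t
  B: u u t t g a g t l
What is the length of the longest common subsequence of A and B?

A longest common subsequence is uuagt (length 5); the LCS DP confirms no longer common subsequence exists.

5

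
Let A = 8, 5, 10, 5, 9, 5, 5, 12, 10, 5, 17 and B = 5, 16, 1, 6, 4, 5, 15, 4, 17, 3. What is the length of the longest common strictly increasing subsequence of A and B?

2

For each value that appears in both, track the longest common increasing run ending there.
The best achievable length is 2; one witness is 5, 17 (A-positions 2,11, B-positions 1,9).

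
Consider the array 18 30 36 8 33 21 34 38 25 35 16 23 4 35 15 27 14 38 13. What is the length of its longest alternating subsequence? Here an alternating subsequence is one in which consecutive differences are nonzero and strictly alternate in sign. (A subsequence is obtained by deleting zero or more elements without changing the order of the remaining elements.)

Track the best alternating length ending on an up-step vs a down-step at each position: up/down = 1/1, 2/1, 2/1, 1/3, 4/3, 4/5, 6/3, 6/1, 6/7, 8/7, 4/9, 10/9, 1/11, 12/7, 12/13, 14/13, 12/15, 16/1, 12/17.
The maximum over both is 17; one such subsequence is 18, 30, 8, 33, 21, 34, 25, 35, 16, 23, 4, 35, 15, 27, 14, 38, 13.

17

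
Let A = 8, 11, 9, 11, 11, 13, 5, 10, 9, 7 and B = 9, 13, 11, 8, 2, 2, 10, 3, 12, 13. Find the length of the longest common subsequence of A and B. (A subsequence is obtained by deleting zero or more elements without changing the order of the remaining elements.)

A longest common subsequence is 9, 11, 13 (length 3); the LCS DP confirms no longer common subsequence exists.

3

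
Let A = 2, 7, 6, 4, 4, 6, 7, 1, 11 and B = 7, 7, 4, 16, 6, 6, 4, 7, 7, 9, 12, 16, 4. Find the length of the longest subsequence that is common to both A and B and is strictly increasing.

For each value that appears in both, track the longest common increasing run ending there.
The best achievable length is 3; one witness is 4, 6, 7 (A-positions 4,6,7, B-positions 3,5,8).

3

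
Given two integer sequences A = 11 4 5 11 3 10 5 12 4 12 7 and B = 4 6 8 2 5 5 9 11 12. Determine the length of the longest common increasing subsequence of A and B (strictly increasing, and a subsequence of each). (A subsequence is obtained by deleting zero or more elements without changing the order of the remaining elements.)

4

A longest common strictly increasing subsequence is 4, 5, 11, 12 (length 4); it appears in order in both A and B, and no longer such subsequence exists.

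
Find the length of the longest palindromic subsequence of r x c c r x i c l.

One longest palindromic subsequence is xccx (positions 2,3,4,6); it reads the same forward and backward, and the interval DP gives dp[1][9] = 4.

4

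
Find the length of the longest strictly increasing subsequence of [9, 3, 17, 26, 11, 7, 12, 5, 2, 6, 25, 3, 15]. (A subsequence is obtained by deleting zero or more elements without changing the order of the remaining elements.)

One longest increasing subsequence is 9, 11, 12, 25 (positions 1,5,7,11), of length 4; no longer one exists.

4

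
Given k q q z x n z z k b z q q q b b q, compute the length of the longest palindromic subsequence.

8

Using dp[i][j] = 2 + dp[i+1][j−1] if the ends match, else max(dp[i+1][j], dp[i][j−1]):
dp[1][17] = 8. A witness is qqzzzzqq at positions 2,3,4,7,8,11,14,17.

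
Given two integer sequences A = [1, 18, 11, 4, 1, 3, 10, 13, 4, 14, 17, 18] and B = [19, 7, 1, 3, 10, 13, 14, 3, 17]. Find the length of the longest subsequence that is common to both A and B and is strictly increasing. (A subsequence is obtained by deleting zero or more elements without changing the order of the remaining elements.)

6

A longest common strictly increasing subsequence is 1, 3, 10, 13, 14, 17 (length 6); it appears in order in both A and B, and no longer such subsequence exists.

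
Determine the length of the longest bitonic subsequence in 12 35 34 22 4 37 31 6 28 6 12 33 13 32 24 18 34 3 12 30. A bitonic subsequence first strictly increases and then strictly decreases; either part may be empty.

Let inc[i] be the LIS ending at i and dec[i] the longest strictly decreasing subsequence starting at i. inc = [1, 2, 2, 2, 1, 3, 3, 2, 3, 2, 3, 4, 4, 5, 5, 5, 6, 1, 3, 6], dec = [3, 7, 6, 3, 2, 6, 5, 2, 4, 2, 2, 5, 2, 4, 3, 2, 2, 1, 1, 1].
max_i inc[i]+dec[i]−1 = 8, with one witness 12, 35, 34, 33, 32, 24, 18, 12.

8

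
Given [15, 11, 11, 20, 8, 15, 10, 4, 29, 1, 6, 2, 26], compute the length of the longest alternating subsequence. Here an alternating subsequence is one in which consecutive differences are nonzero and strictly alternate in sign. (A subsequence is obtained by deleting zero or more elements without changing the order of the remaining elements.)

11

Track the best alternating length ending on an up-step vs a down-step at each position: up/down = 1/1, 1/2, 1/2, 3/1, 1/4, 5/4, 5/6, 1/6, 7/1, 1/8, 9/8, 9/10, 11/8.
The maximum over both is 11; one such subsequence is 15, 11, 20, 8, 15, 10, 29, 1, 6, 2, 26.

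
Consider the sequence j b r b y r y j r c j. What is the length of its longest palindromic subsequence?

One longest palindromic subsequence is jryryrj (positions 1,3,5,6,7,9,11); it reads the same forward and backward, and the interval DP gives dp[1][11] = 7.

7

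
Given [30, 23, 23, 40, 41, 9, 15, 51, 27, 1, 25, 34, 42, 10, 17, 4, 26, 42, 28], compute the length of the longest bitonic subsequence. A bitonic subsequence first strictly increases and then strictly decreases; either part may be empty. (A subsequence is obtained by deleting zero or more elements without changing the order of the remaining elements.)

Let inc[i] be the LIS ending at i and dec[i] the longest strictly decreasing subsequence starting at i. inc = [1, 1, 1, 2, 3, 1, 2, 4, 3, 1, 3, 4, 5, 2, 3, 2, 4, 5, 5], dec = [5, 4, 4, 5, 5, 2, 3, 5, 4, 1, 3, 3, 3, 2, 2, 1, 1, 2, 1].
max_i inc[i]+dec[i]−1 = 8, with one witness 30, 40, 41, 51, 27, 25, 17, 4.

8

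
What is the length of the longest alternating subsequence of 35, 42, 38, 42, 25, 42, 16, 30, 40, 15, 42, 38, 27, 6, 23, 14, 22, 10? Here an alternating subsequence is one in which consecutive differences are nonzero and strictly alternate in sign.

15

Track the best alternating length ending on an up-step vs a down-step at each position: up/down = 1/1, 2/1, 2/3, 4/1, 1/5, 6/1, 1/7, 8/7, 8/7, 1/9, 10/1, 10/11, 10/11, 1/11, 12/11, 12/13, 14/13, 12/15.
The maximum over both is 15; one such subsequence is 35, 42, 38, 42, 25, 42, 16, 30, 15, 42, 6, 23, 14, 22, 10.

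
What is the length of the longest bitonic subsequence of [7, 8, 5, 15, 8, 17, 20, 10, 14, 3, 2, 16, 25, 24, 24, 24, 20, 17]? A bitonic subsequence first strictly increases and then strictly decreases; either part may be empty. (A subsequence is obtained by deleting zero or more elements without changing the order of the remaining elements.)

9

Let inc[i] be the LIS ending at i and dec[i] the longest strictly decreasing subsequence starting at i. inc = [1, 2, 1, 3, 2, 4, 5, 3, 4, 1, 1, 5, 6, 6, 6, 6, 6, 6], dec = [4, 4, 3, 4, 3, 4, 4, 3, 3, 2, 1, 1, 4, 3, 3, 3, 2, 1].
max_i inc[i]+dec[i]−1 = 9, with one witness 7, 8, 15, 17, 20, 25, 24, 20, 17.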